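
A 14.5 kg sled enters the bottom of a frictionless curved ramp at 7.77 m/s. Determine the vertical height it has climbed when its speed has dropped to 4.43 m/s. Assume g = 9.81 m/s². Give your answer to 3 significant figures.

Conservation of energy: ½mv₁² = ½mv₂² + mgh
h = (v₁² − v₂²)/(2g) = (7.77² − 4.43²)/(2 × 9.81) = 2.077 m

h = 2.08 m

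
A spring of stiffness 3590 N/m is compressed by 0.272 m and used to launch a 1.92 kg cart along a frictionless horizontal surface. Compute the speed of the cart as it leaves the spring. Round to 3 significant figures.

Conservation of energy: ½kx² = ½mv²
v = x√(k/m) = 0.272 × √(3590/1.92) = 11.76 m/s

v = 11.8 m/s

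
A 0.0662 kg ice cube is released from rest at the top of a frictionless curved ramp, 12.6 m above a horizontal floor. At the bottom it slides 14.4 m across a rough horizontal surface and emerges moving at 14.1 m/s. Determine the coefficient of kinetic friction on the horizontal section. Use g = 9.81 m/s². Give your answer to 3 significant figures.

μ_k = 0.171

Applying the work–energy principle:
mgh = ½mv² + μ_k m g d
mgh = 8.1827 J; ½mv² = 6.5806 J
W_f = 8.1827 − 6.5806 = 1.602 J
μ_k = W_f/(mg·d) = 1.602/(0.6494 × 14.4) = 0.1713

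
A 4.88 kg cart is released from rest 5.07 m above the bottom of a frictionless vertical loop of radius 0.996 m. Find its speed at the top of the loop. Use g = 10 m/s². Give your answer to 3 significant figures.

Energy conservation: mgh = ½mv_top² + mg(2r)
v_top² = 2g(h − 2r) = 2(10)(5.07 − 1.992) = 61.56
v_top = 7.846 m/s

v = 7.85 m/s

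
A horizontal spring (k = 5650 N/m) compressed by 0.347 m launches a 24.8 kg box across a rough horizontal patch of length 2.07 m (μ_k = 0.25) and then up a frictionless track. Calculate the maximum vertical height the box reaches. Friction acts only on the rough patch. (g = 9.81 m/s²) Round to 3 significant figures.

Spring energy: E₀ = ½kx² = ½(5650)(0.347)² = 340.16 J
Friction: W_f = μ_k mg d = (0.25)(24.8)(9.81)(2.07) = 125.9 J
Energy at base of ramp: E = 340.16 − 125.9 = 214.25 J
At max height all remaining energy is PE: mgh = E ⇒ h = E/(mg) = 214.25/(24.8 × 9.81) = 0.8807 m

h = 0.881 m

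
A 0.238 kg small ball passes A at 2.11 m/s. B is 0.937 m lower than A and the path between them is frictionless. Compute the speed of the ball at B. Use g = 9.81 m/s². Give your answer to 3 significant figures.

v = 4.78 m/s

Equating total energy at the two states: ½mv₀² + mgh = ½mv²
The mass cancels from both sides.
v² = v₀² + 2gh = (2.11)² + 2(9.81)(0.937) = 22.836
v = √22.836 = 4.779 m/s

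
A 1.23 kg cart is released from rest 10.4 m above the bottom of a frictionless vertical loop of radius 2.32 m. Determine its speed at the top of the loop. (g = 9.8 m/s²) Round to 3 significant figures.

Energy conservation: mgh = ½mv_top² + mg(2r)
v_top² = 2g(h − 2r) = 2(9.8)(10.4 − 4.640) = 112.9
v_top = 10.63 m/s

v = 10.6 m/s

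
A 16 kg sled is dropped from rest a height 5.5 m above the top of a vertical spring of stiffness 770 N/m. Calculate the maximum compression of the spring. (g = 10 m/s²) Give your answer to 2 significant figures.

Take the reference level at the top of the uncompressed spring. At max compression the sled has fallen H + x and is momentarily at rest:
mg(H + x) = ½kx²
½(770)x² − (16)(10)x − (16)(10)(5.5) = 0
385.0x² − 160.0x − 880.0 = 0
x = [160.0 + √(25600 + 1.3552e+06)]/(2 × 385.0) = 1.734 m

x = 1.7 m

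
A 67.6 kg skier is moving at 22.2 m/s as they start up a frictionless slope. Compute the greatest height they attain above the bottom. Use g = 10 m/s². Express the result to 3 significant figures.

h = 24.6 m

Setting KE at the bottom equal to PE gained: ½mv² = mgh
h = v²/(2g) = 22.2²/(2 × 10) = 24.64 m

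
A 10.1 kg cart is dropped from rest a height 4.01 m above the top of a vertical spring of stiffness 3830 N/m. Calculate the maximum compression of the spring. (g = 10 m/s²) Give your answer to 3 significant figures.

Measuring PE from the top of the relaxed spring, at max compression the cart has dropped H + x with zero KE, so:
mg(H + x) = ½kx²
½(3830)x² − (10.1)(10)x − (10.1)(10)(4.01) = 0
1915x² − 101.0x − 405.0 = 0
x = [101.0 + √(10201 + 3.1024e+06)]/(2 × 1915) = 0.4870 m

x = 0.487 m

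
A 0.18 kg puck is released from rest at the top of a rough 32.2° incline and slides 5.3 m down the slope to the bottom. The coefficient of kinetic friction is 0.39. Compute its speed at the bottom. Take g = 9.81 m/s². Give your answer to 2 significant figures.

Energy: mgh = ½mv² + W_f, with h = L sinθ and W_f = μ_k (mg cosθ) L
mgh = mgL sinθ = (0.18)(9.81)(5.3)sin32.2° = 4.9871 J
W_f = μ_k mg cosθ · L = (0.39)(0.18)(9.81)cos32.2°·5.3 = 3.089 J
½mv² = 4.9871 − 3.089 = 1.8985 J
v = √(2 × 1.8985/0.18) = 4.593 m/s

v = 4.6 m/s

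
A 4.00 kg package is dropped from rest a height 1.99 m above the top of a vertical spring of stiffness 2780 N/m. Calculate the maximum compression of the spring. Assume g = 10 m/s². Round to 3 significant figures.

x = 0.254 m

Take the reference level at the top of the uncompressed spring. At max compression the package has fallen H + x and is momentarily at rest:
mg(H + x) = ½kx²
½(2780)x² − (4.00)(10)x − (4.00)(10)(1.99) = 0
1390x² − 40.00x − 79.60 = 0
x = [40.00 + √(1600 + 442576)]/(2 × 1390) = 0.2541 m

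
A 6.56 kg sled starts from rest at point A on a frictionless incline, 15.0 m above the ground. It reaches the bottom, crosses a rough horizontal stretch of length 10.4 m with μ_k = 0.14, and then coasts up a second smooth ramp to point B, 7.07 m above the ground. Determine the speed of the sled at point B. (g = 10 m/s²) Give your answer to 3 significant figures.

Energy at A: mgh₁ = (6.56)(10)(15.0) = 984.00 J
Friction loss: W_f = μ_k mg d = 95.51 J
At B: ½mv² + mgh₂ = mgh₁ − W_f
½mv² = 984.00 − 95.51 − 463.79 = 424.69 J
v = √(2 × 424.69/6.56) = 11.38 m/s

v = 11.4 m/s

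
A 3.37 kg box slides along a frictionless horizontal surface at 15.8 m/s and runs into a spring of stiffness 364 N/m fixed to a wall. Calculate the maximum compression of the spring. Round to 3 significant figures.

Conservation of energy between contact and max compression: ½mv² = ½kx²
x = v√(m/k) = 15.8 × √(3.37/364) = 1.520 m

x = 1.52 m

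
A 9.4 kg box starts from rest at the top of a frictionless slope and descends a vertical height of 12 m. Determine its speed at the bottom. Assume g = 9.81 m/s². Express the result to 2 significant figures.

By conservation of mechanical energy, mgh = ½mv²
The mass cancels from both sides.
v = √(2gh) = √(2 × 9.81 × 12) = √235.44 = 15.34 m/s

v = 15 m/s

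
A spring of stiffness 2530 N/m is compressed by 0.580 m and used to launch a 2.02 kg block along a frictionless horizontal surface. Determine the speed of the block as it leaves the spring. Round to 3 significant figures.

Spring PE converts entirely to kinetic energy: ½kx² = ½mv²
v = x√(k/m) = 0.580 × √(2530/2.02) = 20.53 m/s

v = 20.5 m/s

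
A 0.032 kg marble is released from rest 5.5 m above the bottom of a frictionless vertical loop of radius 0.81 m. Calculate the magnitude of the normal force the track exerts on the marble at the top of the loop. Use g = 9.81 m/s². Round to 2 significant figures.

N = 2.7 N

Energy from release to top (height 2r): mgh = ½mv_top² + mg(2r)
v_top² = 2g(h − 2r) = 2(9.81)(5.5 − 1.620) = 76.126 m²/s²
At the top, both N and weight point toward the centre: N + mg = mv_top²/r
N = m(v_top²/r − g) = 0.032(76.126/0.81 − 9.81) = 2.694 N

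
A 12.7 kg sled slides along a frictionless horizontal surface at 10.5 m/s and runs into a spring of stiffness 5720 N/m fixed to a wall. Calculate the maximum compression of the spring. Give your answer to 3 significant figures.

x = 0.495 m

Conservation of energy between contact and max compression: ½mv² = ½kx²
x = v√(m/k) = 10.5 × √(12.7/5720) = 0.4948 m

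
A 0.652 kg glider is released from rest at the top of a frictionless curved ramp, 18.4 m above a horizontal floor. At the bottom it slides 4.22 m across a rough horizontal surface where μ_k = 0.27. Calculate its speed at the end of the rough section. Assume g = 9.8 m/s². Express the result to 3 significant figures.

v = 18.4 m/s

Energy bookkeeping (friction removes W_f = μ_k N d):
mgh = ½mv² + μ_k m g d
W_f = μ_k mg d = (0.27)(0.652)(9.8)(4.22) = 7.280 J
½mv² = mgh − W_f = 117.57 − 7.280 = 110.29 J
v = √(2 × 110.29/0.652) = 18.39 m/s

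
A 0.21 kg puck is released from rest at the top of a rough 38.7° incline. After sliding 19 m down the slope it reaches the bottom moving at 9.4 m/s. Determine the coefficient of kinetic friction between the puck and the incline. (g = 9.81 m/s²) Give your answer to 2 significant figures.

mgh = ½mv² + μ_k (mg cosθ) L, with h = L sinθ
mgL sinθ = 24.473 J; ½mv² = 9.2778 J
W_f = 24.473 − 9.2778 = 15.20 J
μ_k = W_f/(mg cosθ · L) = 15.20/(1.608 × 19) = 0.4974

μ_k = 0.50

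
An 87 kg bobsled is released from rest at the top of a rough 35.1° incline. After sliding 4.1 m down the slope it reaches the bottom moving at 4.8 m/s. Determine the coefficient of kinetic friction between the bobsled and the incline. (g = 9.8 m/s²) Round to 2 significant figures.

mgh = ½mv² + μ_k (mg cosθ) L, with h = L sinθ
mgL sinθ = 2010.0 J; ½mv² = 1002.2 J
W_f = 2010.0 − 1002.2 = 1008 J
μ_k = W_f/(mg cosθ · L) = 1008/(697.6 × 4.1) = 0.3524

μ_k = 0.35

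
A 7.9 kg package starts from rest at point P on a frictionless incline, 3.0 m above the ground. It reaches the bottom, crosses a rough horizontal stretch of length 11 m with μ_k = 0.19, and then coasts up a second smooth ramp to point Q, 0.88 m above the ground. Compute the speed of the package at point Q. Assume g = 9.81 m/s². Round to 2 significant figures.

v = 0.77 m/s

Energy at P: mgh₁ = (7.9)(9.81)(3.0) = 232.50 J
Friction loss: W_f = μ_k mg d = 162.0 J
At Q: ½mv² + mgh₂ = mgh₁ − W_f
½mv² = 232.50 − 162.0 − 68.199 = 2.3250 J
v = √(2 × 2.3250/7.9) = 0.7672 m/s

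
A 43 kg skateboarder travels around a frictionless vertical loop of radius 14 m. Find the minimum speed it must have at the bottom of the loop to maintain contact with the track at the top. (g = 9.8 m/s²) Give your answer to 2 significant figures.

v = 26 m/s

At the top: mg = mv_top²/r ⇒ v_top² = gr = 137.2 m²/s²
Energy from bottom to top (height 2r): ½mv_bot² = ½mv_top² + mg(2r)
v_bot² = gr + 4gr = 5gr = 686.0
v_bot = √(5gr) = 26.19 m/s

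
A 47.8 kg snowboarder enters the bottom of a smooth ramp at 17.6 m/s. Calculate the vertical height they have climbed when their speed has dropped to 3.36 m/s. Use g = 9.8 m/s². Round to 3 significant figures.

Energy balance between the two points: ½mv₁² = ½mv₂² + mgh
h = (v₁² − v₂²)/(2g) = (17.6² − 3.36²)/(2 × 9.8) = 15.23 m

h = 15.2 m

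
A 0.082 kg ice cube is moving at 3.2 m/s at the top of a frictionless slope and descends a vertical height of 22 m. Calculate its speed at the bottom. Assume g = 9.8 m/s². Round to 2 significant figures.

Mechanical energy is conserved (no friction): ½mv₀² + mgh = ½mv²
v² = v₀² + 2gh = (3.2)² + 2(9.8)(22) = 441.44
v = √441.44 = 21.01 m/s

v = 21 m/s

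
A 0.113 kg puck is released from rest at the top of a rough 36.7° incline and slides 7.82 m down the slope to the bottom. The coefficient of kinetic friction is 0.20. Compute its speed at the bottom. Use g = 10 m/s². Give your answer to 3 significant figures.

v = 8.27 m/s

Energy: mgh = ½mv² + W_f, with h = L sinθ and W_f = μ_k (mg cosθ) L
mgh = mgL sinθ = (0.113)(10)(7.82)sin36.7° = 5.2810 J
W_f = μ_k mg cosθ · L = (0.20)(0.113)(10)cos36.7°·7.82 = 1.417 J
½mv² = 5.2810 − 1.417 = 3.8640 J
v = √(2 × 3.8640/0.113) = 8.270 m/s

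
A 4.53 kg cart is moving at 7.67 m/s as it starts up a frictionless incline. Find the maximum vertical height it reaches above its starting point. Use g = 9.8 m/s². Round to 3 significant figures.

h = 3.00 m

Setting KE at the bottom equal to PE gained: ½mv² = mgh
h = v²/(2g) = 7.67²/(2 × 9.8) = 3.001 m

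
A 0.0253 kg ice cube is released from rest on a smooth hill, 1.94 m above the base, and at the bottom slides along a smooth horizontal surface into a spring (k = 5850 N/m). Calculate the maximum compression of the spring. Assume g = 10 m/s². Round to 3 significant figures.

x = 0.0130 m

At max compression the cube is momentarily at rest: mgh = ½kx²
x = √(2mgh/k) = √(2 × 0.0253 × 10 × 1.94 / 5850) = 0.01295 m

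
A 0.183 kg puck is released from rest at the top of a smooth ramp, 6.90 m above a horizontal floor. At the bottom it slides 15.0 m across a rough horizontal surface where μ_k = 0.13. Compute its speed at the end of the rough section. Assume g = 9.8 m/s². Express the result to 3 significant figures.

Energy bookkeeping (friction removes W_f = μ_k N d):
mgh = ½mv² + μ_k m g d
W_f = μ_k mg d = (0.13)(0.183)(9.8)(15.0) = 3.497 J
½mv² = mgh − W_f = 12.374 − 3.497 = 8.8773 J
v = √(2 × 8.8773/0.183) = 9.850 m/s

v = 9.85 m/s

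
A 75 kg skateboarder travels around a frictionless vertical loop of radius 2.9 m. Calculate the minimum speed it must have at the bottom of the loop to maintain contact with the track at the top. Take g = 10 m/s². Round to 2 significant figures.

v = 12 m/s

At the top: mg = mv_top²/r ⇒ v_top² = gr = 29.00 m²/s²
Energy from bottom to top (height 2r): ½mv_bot² = ½mv_top² + mg(2r)
v_bot² = gr + 4gr = 5gr = 145.0
v_bot = √(5gr) = 12.04 m/s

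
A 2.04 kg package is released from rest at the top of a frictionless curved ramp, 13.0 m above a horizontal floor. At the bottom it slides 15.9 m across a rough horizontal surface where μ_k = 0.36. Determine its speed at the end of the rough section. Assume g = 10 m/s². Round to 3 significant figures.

v = 12.1 m/s

Energy at the top = energy at the end + work done against friction:
mgh = ½mv² + μ_k m g d
W_f = μ_k mg d = (0.36)(2.04)(10)(15.9) = 116.8 J
½mv² = mgh − W_f = 265.20 − 116.8 = 148.43 J
v = √(2 × 148.43/2.04) = 12.06 m/s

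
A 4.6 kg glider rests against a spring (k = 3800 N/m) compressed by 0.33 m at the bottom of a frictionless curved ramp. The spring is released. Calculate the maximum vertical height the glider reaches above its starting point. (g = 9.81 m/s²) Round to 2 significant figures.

At maximum height the glider is at rest, so ½kx² = mgh
h = kx²/(2mg) = (3800)(0.33)²/(2 × 4.6 × 9.81) = 4.585 m

h = 4.6 m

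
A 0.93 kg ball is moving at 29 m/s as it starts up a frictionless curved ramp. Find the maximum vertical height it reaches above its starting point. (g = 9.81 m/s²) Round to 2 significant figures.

Setting KE at the bottom equal to PE gained: ½mv² = mgh
h = v²/(2g) = 29²/(2 × 9.81) = 42.86 m

h = 43 m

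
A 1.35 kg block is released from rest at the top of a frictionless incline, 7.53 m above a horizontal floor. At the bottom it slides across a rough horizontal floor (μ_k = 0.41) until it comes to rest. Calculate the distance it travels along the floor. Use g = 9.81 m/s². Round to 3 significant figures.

Energy at the top = energy at the end + work done against friction:
At rest all PE has been dissipated by friction: mgh = μ_k m g d
d = h/μ_k = 7.53/0.41 = 18.37 m

d = 18.4 m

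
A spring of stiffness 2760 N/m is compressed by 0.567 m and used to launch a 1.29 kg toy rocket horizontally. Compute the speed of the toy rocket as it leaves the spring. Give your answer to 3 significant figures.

Conservation of energy: ½kx² = ½mv²
v = x√(k/m) = 0.567 × √(2760/1.29) = 26.23 m/s

v = 26.2 m/s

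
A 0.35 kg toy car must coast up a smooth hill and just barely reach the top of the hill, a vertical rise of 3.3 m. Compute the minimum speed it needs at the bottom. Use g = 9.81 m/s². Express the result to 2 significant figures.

v = 8.0 m/s

At the top it is momentarily at rest, so all KE converts to PE: ½mv² = mgh
v = √(2gh) = √(2 × 9.81 × 3.3) = 8.046 m/s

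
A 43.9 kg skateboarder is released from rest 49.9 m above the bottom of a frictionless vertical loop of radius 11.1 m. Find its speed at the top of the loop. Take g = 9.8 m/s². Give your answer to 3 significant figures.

Energy conservation: mgh = ½mv_top² + mg(2r)
v_top² = 2g(h − 2r) = 2(9.8)(49.9 − 22.20) = 542.9
v_top = 23.30 m/s

v = 23.3 m/s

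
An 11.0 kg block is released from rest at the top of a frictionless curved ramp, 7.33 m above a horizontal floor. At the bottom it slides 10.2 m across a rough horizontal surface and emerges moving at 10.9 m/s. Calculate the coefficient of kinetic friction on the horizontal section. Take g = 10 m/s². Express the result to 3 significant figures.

μ_k = 0.136

Energy at the top = energy at the end + work done against friction:
mgh = ½mv² + μ_k m g d
mgh = 806.30 J; ½mv² = 653.46 J
W_f = 806.30 − 653.46 = 152.8 J
μ_k = W_f/(mg·d) = 152.8/(110.0 × 10.2) = 0.1362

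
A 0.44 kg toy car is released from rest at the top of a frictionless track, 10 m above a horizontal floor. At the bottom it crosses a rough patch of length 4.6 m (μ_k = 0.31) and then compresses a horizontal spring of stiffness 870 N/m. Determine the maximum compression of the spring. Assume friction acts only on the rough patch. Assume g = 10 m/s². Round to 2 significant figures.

Initial energy: E₁ = mgh = (0.44)(10)(10) = 44.000 J
Friction removes W_f = μ_k mg d = (0.31)(0.44)(10)(4.6) = 6.274 J
Energy reaching the spring: E = 44.000 − 6.274 = 37.726 J
At max compression ½kx² = E ⇒ x = √(2E/k) = √(2 × 37.726/870) = 0.2945 m

x = 0.29 m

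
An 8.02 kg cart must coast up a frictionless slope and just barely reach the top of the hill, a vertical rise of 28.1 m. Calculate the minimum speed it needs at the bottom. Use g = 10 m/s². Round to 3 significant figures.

v = 23.7 m/s

At the top it is momentarily at rest, so all KE converts to PE: ½mv² = mgh
v = √(2gh) = √(2 × 10 × 28.1) = 23.71 m/s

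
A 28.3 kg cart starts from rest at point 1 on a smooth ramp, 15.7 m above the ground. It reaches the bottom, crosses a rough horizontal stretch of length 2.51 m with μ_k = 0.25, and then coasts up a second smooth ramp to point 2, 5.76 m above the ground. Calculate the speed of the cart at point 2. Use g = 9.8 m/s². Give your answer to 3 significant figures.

Energy at 1: mgh₁ = (28.3)(9.8)(15.7) = 4354.2 J
Friction loss: W_f = μ_k mg d = 174.0 J
At 2: ½mv² + mgh₂ = mgh₁ − W_f
½mv² = 4354.2 − 174.0 − 1597.5 = 2582.7 J
v = √(2 × 2582.7/28.3) = 13.51 m/s

v = 13.5 m/s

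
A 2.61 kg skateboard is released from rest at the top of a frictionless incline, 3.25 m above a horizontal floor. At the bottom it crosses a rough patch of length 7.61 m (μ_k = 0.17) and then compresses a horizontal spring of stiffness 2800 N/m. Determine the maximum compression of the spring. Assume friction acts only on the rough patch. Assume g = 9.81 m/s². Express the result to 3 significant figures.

x = 0.189 m

Initial energy: E₁ = mgh = (2.61)(9.81)(3.25) = 83.213 J
Friction removes W_f = μ_k mg d = (0.17)(2.61)(9.81)(7.61) = 33.12 J
Energy reaching the spring: E = 83.213 − 33.12 = 50.089 J
At max compression ½kx² = E ⇒ x = √(2E/k) = √(2 × 50.089/2800) = 0.1892 m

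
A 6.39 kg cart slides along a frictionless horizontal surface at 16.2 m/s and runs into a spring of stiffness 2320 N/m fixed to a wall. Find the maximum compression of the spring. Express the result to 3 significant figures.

Conservation of energy between contact and max compression: ½mv² = ½kx²
x = v√(m/k) = 16.2 × √(6.39/2320) = 0.8502 m

x = 0.850 m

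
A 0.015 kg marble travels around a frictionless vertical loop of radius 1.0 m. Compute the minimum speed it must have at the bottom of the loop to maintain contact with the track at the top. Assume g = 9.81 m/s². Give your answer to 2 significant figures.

v = 7.0 m/s

At the top: mg = mv_top²/r ⇒ v_top² = gr = 9.810 m²/s²
Energy from bottom to top (height 2r): ½mv_bot² = ½mv_top² + mg(2r)
v_bot² = gr + 4gr = 5gr = 49.05
v_bot = √(5gr) = 7.004 m/s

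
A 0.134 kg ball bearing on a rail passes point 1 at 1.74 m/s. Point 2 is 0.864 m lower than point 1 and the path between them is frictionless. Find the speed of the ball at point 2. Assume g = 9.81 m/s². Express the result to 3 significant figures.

v = 4.47 m/s

Equating total energy at the two states: ½mv₀² + mgh = ½mv²
v² = v₀² + 2gh = (1.74)² + 2(9.81)(0.864) = 19.979
v = √19.979 = 4.470 m/s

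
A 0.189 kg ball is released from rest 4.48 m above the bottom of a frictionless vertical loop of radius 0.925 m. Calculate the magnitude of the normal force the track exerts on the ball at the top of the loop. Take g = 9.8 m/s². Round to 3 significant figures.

N = 8.68 N

Energy from release to top (height 2r): mgh = ½mv_top² + mg(2r)
v_top² = 2g(h − 2r) = 2(9.8)(4.48 − 1.850) = 51.548 m²/s²
At the top, both N and weight point toward the centre: N + mg = mv_top²/r
N = m(v_top²/r − g) = 0.189(51.548/0.925 − 9.8) = 8.680 N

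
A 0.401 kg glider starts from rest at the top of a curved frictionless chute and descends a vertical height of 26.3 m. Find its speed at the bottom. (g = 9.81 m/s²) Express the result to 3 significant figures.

v = 22.7 m/s

Equating total energy at the two states: mgh = ½mv²
The mass cancels from both sides.
v = √(2gh) = √(2 × 9.81 × 26.3) = √516.01 = 22.72 m/s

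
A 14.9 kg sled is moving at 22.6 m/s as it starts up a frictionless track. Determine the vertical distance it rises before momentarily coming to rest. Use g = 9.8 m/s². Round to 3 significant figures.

h = 26.1 m

By energy conservation, ½mv² = mgh
h = v²/(2g) = 22.6²/(2 × 9.8) = 26.06 m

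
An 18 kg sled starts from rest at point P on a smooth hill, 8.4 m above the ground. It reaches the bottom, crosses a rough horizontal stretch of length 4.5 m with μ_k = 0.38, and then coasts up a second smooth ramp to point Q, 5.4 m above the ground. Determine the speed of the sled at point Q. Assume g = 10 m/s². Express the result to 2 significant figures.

v = 5.1 m/s

Energy at P: mgh₁ = (18)(10)(8.4) = 1512.0 J
Friction loss: W_f = μ_k mg d = 307.8 J
At Q: ½mv² + mgh₂ = mgh₁ − W_f
½mv² = 1512.0 − 307.8 − 972.00 = 232.20 J
v = √(2 × 232.20/18) = 5.079 m/s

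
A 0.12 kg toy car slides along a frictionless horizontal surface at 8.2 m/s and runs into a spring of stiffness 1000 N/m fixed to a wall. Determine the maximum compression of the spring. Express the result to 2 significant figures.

All KE is stored as spring PE at maximum compression: ½mv² = ½kx²
x = v√(m/k) = 8.2 × √(0.12/1000) = 0.08983 m

x = 0.090 m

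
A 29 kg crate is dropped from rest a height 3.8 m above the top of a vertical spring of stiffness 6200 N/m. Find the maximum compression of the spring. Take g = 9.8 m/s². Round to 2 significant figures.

x = 0.64 m

Measuring PE from the top of the relaxed spring, at max compression the crate has dropped H + x with zero KE, so:
mg(H + x) = ½kx²
½(6200)x² − (29)(9.8)x − (29)(9.8)(3.8) = 0
3100x² − 284.2x − 1080 = 0
x = [284.2 + √(80770 + 1.3392e+07)]/(2 × 3100) = 0.6378 m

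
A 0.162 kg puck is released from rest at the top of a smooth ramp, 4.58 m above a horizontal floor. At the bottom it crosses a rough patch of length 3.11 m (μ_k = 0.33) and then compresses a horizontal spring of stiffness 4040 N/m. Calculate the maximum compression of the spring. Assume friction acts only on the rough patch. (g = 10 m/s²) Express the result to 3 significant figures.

x = 0.0534 m

Initial energy: E₁ = mgh = (0.162)(10)(4.58) = 7.4196 J
Friction removes W_f = μ_k mg d = (0.33)(0.162)(10)(3.11) = 1.663 J
Energy reaching the spring: E = 7.4196 − 1.663 = 5.7570 J
At max compression ½kx² = E ⇒ x = √(2E/k) = √(2 × 5.7570/4040) = 0.05339 m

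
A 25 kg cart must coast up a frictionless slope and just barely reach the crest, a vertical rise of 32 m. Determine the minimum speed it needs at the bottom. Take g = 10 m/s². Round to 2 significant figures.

At the top it is momentarily at rest, so all KE converts to PE: ½mv² = mgh
v = √(2gh) = √(2 × 10 × 32) = 25.30 m/s

v = 25 m/s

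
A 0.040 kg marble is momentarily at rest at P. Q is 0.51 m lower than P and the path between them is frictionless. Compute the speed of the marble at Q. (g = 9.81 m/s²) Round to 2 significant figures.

v = 3.2 m/s

Mechanical energy is conserved (no friction): mgh = ½mv²
v = √(2gh) = √(2 × 9.81 × 0.51) = √10.006 = 3.163 m/s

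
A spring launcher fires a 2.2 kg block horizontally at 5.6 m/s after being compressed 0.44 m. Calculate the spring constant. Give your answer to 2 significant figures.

Energy stored in the spring equals the launch KE: ½kx² = ½mv²
k = mv²/x² = (2.2)(5.6)²/(0.44)² = 356.4 N/m

k = 360 N/m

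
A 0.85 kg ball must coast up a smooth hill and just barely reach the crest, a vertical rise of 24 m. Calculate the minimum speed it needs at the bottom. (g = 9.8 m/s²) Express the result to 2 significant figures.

At the top it is momentarily at rest, so all KE converts to PE: ½mv² = mgh
v = √(2gh) = √(2 × 9.8 × 24) = 21.69 m/s

v = 22 m/s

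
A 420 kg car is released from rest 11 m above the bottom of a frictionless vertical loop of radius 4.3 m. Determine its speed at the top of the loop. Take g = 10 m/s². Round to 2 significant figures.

v = 6.9 m/s

Energy conservation: mgh = ½mv_top² + mg(2r)
v_top² = 2g(h − 2r) = 2(10)(11 − 8.600) = 48.00
v_top = 6.928 m/s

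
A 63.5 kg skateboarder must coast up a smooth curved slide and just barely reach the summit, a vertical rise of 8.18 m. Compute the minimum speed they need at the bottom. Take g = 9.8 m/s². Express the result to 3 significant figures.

At the top they are momentarily at rest, so all KE converts to PE: ½mv² = mgh
v = √(2gh) = √(2 × 9.8 × 8.18) = 12.66 m/s

v = 12.7 m/s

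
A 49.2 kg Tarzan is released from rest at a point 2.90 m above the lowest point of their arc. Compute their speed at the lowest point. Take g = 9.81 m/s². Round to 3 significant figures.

v = 7.54 m/s

Equating total energy at the two states: mgh = ½mv²
v = √(2gh) = √(2 × 9.81 × 2.90) = √56.898 = 7.543 m/s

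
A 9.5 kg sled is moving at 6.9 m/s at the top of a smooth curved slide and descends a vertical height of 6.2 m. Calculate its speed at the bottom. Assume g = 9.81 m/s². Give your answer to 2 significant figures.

Mechanical energy is conserved (no friction): ½mv₀² + mgh = ½mv²
The mass cancels from both sides.
v² = v₀² + 2gh = (6.9)² + 2(9.81)(6.2) = 169.25
v = √169.25 = 13.01 m/s

v = 13 m/s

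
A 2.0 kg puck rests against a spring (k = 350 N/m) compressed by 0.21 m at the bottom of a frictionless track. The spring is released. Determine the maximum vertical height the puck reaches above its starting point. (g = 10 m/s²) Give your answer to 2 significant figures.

h = 0.39 m

All spring PE becomes gravitational PE at the highest point: ½kx² = mgh
h = kx²/(2mg) = (350)(0.21)²/(2 × 2.0 × 10) = 0.3859 m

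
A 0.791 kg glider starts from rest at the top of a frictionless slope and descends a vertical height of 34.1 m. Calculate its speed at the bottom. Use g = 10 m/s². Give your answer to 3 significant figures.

By conservation of mechanical energy, mgh = ½mv²
v = √(2gh) = √(2 × 10 × 34.1) = √682.00 = 26.12 m/s

v = 26.1 m/s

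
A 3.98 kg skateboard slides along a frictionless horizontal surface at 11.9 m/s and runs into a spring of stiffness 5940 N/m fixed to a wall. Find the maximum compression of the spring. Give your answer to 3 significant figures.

At max compression the skateboard is momentarily at rest: ½mv² = ½kx²
x = v√(m/k) = 11.9 × √(3.98/5940) = 0.3080 m

x = 0.308 m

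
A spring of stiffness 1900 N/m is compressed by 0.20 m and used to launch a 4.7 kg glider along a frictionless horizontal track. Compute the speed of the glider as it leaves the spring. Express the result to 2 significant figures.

Spring PE converts entirely to kinetic energy: ½kx² = ½mv²
v = x√(k/m) = 0.20 × √(1900/4.7) = 4.021 m/s

v = 4.0 m/s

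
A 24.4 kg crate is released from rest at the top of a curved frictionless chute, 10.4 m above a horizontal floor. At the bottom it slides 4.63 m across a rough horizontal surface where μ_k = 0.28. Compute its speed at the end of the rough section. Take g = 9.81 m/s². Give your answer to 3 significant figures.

Energy at the top = energy at the end + work done against friction:
mgh = ½mv² + μ_k m g d
W_f = μ_k mg d = (0.28)(24.4)(9.81)(4.63) = 310.3 J
½mv² = mgh − W_f = 2489.4 − 310.3 = 2179.1 J
v = √(2 × 2179.1/24.4) = 13.36 m/s

v = 13.4 m/s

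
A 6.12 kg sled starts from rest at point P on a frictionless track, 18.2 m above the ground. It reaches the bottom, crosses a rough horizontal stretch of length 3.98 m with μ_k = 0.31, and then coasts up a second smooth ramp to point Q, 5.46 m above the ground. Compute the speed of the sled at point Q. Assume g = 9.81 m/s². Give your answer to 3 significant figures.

v = 15.0 m/s

Energy at P: mgh₁ = (6.12)(9.81)(18.2) = 1092.7 J
Friction loss: W_f = μ_k mg d = 74.07 J
At Q: ½mv² + mgh₂ = mgh₁ − W_f
½mv² = 1092.7 − 74.07 − 327.80 = 690.80 J
v = √(2 × 690.80/6.12) = 15.03 m/s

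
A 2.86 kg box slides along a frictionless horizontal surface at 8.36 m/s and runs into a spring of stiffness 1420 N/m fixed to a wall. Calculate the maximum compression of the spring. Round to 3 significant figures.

x = 0.375 m

Conservation of energy between contact and max compression: ½mv² = ½kx²
x = v√(m/k) = 8.36 × √(2.86/1420) = 0.3752 m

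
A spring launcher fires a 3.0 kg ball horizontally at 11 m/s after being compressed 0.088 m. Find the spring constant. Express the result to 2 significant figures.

k = 47000 N/m

Energy stored in the spring equals the launch KE: ½kx² = ½mv²
k = mv²/x² = (3.0)(11)²/(0.088)² = 46875 N/m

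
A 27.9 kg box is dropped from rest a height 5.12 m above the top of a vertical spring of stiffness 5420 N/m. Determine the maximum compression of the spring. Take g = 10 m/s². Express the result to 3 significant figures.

Let x be the compression. The total drop is H + x, and the box is instantaneously at rest at max compression, so energy conservation gives:
mg(H + x) = ½kx²
½(5420)x² − (27.9)(10)x − (27.9)(10)(5.12) = 0
2710x² − 279.0x − 1428 = 0
x = [279.0 + √(77841 + 1.5485e+07)]/(2 × 2710) = 0.7793 m

x = 0.779 m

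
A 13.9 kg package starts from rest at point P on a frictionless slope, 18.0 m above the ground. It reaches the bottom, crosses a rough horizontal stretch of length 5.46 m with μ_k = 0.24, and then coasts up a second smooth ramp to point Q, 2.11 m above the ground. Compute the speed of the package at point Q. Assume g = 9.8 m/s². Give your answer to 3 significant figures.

Energy at P: mgh₁ = (13.9)(9.8)(18.0) = 2452.0 J
Friction loss: W_f = μ_k mg d = 178.5 J
At Q: ½mv² + mgh₂ = mgh₁ − W_f
½mv² = 2452.0 − 178.5 − 287.42 = 1986.0 J
v = √(2 × 1986.0/13.9) = 16.90 m/s

v = 16.9 m/s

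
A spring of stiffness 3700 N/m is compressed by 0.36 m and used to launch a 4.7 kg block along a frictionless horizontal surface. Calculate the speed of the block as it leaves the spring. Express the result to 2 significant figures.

v = 10 m/s

Conservation of energy: ½kx² = ½mv²
v = x√(k/m) = 0.36 × √(3700/4.7) = 10.10 m/s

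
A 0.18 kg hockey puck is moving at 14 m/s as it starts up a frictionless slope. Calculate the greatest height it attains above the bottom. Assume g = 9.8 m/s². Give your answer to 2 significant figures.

h = 10 m

By energy conservation, ½mv² = mgh
h = v²/(2g) = 14²/(2 × 9.8) = 10.00 m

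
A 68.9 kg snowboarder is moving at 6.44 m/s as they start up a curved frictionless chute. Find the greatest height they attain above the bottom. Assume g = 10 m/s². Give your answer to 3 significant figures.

h = 2.07 m

Setting KE at the bottom equal to PE gained: ½mv² = mgh
h = v²/(2g) = 6.44²/(2 × 10) = 2.074 m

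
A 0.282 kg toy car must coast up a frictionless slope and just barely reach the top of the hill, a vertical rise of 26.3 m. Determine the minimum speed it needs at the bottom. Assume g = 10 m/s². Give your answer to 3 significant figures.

v = 22.9 m/s

At the top it is momentarily at rest, so all KE converts to PE: ½mv² = mgh
v = √(2gh) = √(2 × 10 × 26.3) = 22.93 m/s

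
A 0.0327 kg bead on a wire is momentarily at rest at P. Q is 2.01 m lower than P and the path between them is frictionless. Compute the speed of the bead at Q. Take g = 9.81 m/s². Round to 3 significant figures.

v = 6.28 m/s

Mechanical energy is conserved (no friction): mgh = ½mv²
v = √(2gh) = √(2 × 9.81 × 2.01) = √39.436 = 6.280 m/s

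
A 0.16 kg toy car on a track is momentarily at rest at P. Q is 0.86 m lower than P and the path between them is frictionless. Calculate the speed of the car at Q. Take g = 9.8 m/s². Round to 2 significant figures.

v = 4.1 m/s

Mechanical energy is conserved (no friction): mgh = ½mv²
v = √(2gh) = √(2 × 9.8 × 0.86) = √16.856 = 4.106 m/s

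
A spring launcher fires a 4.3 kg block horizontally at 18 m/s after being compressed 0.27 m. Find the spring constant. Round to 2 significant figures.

k = 19000 N/m

Energy stored in the spring equals the launch KE: ½kx² = ½mv²
k = mv²/x² = (4.3)(18)²/(0.27)² = 19111 N/m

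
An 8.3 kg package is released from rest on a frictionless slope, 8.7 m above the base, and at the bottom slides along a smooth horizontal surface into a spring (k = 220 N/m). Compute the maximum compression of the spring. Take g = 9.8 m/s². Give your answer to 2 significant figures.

x = 2.5 m

At max compression the package is momentarily at rest: mgh = ½kx²
x = √(2mgh/k) = √(2 × 8.3 × 9.8 × 8.7 / 220) = 2.536 m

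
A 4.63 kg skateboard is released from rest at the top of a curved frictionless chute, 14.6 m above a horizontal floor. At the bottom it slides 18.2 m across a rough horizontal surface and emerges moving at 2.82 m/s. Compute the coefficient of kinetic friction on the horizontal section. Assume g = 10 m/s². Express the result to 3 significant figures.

Energy bookkeeping (friction removes W_f = μ_k N d):
mgh = ½mv² + μ_k m g d
mgh = 675.98 J; ½mv² = 18.410 J
W_f = 675.98 − 18.410 = 657.6 J
μ_k = W_f/(mg·d) = 657.6/(46.30 × 18.2) = 0.7804

μ_k = 0.780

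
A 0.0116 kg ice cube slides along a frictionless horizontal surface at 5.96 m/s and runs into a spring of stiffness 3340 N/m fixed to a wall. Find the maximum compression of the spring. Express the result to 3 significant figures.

x = 0.0111 m

Conservation of energy between contact and max compression: ½mv² = ½kx²
x = v√(m/k) = 5.96 × √(0.0116/3340) = 0.01111 m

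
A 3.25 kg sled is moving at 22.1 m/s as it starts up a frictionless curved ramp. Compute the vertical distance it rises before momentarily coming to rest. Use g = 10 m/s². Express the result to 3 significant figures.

By energy conservation, ½mv² = mgh
h = v²/(2g) = 22.1²/(2 × 10) = 24.42 m

h = 24.4 m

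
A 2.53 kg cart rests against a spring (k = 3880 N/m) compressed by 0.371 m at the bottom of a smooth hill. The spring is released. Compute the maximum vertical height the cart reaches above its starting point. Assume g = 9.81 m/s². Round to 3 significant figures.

Energy conservation from release to the highest point: ½kx² = mgh
h = kx²/(2mg) = (3880)(0.371)²/(2 × 2.53 × 9.81) = 10.76 m

h = 10.8 m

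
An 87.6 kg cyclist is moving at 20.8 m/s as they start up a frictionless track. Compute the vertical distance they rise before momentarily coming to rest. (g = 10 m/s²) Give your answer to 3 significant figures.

Setting KE at the bottom equal to PE gained: ½mv² = mgh
h = v²/(2g) = 20.8²/(2 × 10) = 21.63 m

h = 21.6 m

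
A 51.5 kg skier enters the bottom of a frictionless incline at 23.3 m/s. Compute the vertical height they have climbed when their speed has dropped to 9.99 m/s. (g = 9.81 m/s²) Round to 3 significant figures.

h = 22.6 m

Conservation of energy: ½mv₁² = ½mv₂² + mgh
h = (v₁² − v₂²)/(2g) = (23.3² − 9.99²)/(2 × 9.81) = 22.58 m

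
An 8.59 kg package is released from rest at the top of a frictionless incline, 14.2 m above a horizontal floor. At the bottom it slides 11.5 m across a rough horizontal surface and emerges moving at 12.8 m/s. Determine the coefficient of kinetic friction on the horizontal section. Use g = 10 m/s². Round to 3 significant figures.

Applying the work–energy principle:
mgh = ½mv² + μ_k m g d
mgh = 1219.8 J; ½mv² = 703.69 J
W_f = 1219.8 − 703.69 = 516.1 J
μ_k = W_f/(mg·d) = 516.1/(85.90 × 11.5) = 0.5224

μ_k = 0.522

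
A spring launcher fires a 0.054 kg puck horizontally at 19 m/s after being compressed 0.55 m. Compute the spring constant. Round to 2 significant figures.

Spring PE at full compression equals KE at release: ½kx² = ½mv²
k = mv²/x² = (0.054)(19)²/(0.55)² = 64.44 N/m

k = 64 N/m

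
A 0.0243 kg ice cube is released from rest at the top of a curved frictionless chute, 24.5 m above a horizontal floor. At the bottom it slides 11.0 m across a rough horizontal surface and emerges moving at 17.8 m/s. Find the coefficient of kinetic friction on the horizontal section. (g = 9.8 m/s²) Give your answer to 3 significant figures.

μ_k = 0.758

Energy bookkeeping (friction removes W_f = μ_k N d):
mgh = ½mv² + μ_k m g d
mgh = 5.8344 J; ½mv² = 3.8496 J
W_f = 5.8344 − 3.8496 = 1.985 J
μ_k = W_f/(mg·d) = 1.985/(0.2381 × 11.0) = 0.7577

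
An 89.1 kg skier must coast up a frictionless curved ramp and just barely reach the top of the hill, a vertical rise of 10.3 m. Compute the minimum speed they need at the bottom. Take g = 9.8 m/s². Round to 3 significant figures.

At the top they are momentarily at rest, so all KE converts to PE: ½mv² = mgh
v = √(2gh) = √(2 × 9.8 × 10.3) = 14.21 m/s

v = 14.2 m/s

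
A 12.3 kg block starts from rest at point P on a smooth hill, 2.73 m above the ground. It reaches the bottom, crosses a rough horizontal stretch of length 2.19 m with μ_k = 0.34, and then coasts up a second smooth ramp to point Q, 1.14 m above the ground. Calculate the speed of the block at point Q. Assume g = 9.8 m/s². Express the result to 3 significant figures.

v = 4.07 m/s

Energy at P: mgh₁ = (12.3)(9.8)(2.73) = 329.07 J
Friction loss: W_f = μ_k mg d = 89.75 J
At Q: ½mv² + mgh₂ = mgh₁ − W_f
½mv² = 329.07 − 89.75 − 137.42 = 101.90 J
v = √(2 × 101.90/12.3) = 4.071 m/s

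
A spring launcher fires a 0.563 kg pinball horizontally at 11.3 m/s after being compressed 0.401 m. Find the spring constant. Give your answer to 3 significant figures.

k = 447 N/m

Spring PE at full compression equals KE at release: ½kx² = ½mv²
k = mv²/x² = (0.563)(11.3)²/(0.401)² = 447.1 N/m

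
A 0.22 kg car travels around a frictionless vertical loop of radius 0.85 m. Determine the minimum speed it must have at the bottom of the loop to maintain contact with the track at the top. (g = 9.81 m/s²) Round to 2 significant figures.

At the top: mg = mv_top²/r ⇒ v_top² = gr = 8.338 m²/s²
Energy from bottom to top (height 2r): ½mv_bot² = ½mv_top² + mg(2r)
v_bot² = gr + 4gr = 5gr = 41.69
v_bot = √(5gr) = 6.457 m/s

v = 6.5 m/s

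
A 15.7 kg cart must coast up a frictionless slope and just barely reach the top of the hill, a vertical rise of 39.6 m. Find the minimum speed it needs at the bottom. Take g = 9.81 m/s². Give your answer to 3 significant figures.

v = 27.9 m/s

At the top it is momentarily at rest, so all KE converts to PE: ½mv² = mgh
v = √(2gh) = √(2 × 9.81 × 39.6) = 27.87 m/s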